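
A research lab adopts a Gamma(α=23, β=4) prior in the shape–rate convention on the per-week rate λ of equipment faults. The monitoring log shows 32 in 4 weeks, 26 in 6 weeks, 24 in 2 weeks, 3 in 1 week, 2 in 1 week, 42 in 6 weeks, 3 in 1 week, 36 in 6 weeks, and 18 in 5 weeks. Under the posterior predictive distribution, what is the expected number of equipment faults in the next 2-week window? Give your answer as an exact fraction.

209/18

Total count: 32 + 26 + 24 + 3 + 2 + 42 + 3 + 36 + 18 = 186.
Total exposure: 4 + 6 + 2 + 1 + 1 + 6 + 1 + 6 + 5 = 32 weeks.
The Gamma prior is conjugate for the Poisson rate, so λ | data ~ Gamma(23+186, 4+32) = Gamma(209, 36).
Predictive mean over a 2-week window = T·E[λ|data] = 2·209/36 = 209/18.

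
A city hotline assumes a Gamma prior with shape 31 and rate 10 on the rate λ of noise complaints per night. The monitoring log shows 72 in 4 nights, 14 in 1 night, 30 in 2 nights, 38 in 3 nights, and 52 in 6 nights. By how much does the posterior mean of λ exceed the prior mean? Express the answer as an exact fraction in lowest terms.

Total count: 72 + 14 + 30 + 38 + 52 = 206.
Total exposure: 4 + 1 + 2 + 3 + 6 = 16 nights.
Gamma(α, β) with Poisson data over total exposure Σt gives posterior Gamma(α+Σx, β+Σt) = Gamma(237, 26).
Posterior mean = 237/26 = 237/26; prior mean = 31/10 = 31/10. Difference = 237/26 − 31/10 = 391/65.

391/65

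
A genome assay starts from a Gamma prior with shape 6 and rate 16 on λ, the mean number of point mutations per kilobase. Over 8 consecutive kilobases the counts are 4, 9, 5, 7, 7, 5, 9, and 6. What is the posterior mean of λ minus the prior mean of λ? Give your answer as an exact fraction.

49/24

Total count: 4 + 9 + 5 + 7 + 7 + 5 + 9 + 6 = 52.
Total exposure: 8 kilobases.
The Gamma prior is conjugate for the Poisson rate, so λ | data ~ Gamma(6+52, 16+8) = Gamma(58, 24).
Posterior mean = 58/24 = 29/12; prior mean = 6/16 = 3/8. Difference = 29/12 − 3/8 = 49/24.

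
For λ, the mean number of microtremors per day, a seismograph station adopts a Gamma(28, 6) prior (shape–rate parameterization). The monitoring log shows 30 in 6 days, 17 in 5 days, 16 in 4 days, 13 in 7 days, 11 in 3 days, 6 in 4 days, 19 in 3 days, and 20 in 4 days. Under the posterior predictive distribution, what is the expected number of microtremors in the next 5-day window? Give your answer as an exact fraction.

400/21

Total count: 30 + 17 + 16 + 13 + 11 + 6 + 19 + 20 = 132.
Total exposure: 6 + 5 + 4 + 7 + 3 + 4 + 3 + 4 = 36 days.
Gamma(α, β) with Poisson data over total exposure Σt gives posterior Gamma(α+Σx, β+Σt) = Gamma(160, 42).
Predictive mean over a 5-day window = T·E[λ|data] = 5·160/42 = 400/21.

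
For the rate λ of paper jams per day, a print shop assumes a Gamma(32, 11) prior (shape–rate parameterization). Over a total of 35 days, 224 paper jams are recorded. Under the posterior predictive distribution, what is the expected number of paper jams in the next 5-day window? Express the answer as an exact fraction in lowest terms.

640/23

Total count 224 over total exposure 35 days.
Gamma(α, β) with Poisson data over total exposure Σt gives posterior Gamma(α+Σx, β+Σt) = Gamma(256, 46).
Predictive mean over a 5-day window = T·E[λ|data] = 5·256/46 = 640/23.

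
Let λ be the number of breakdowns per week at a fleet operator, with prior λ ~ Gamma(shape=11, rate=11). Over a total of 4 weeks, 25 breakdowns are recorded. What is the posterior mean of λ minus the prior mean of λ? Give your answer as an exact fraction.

Total count 25 over total exposure 4 weeks.
By Gamma–Poisson conjugacy, the posterior is Gamma(α + Σx, β + Σt) = Gamma(11 + 25, 11 + 4) = Gamma(36, 15).
Posterior mean = 36/15 = 12/5; prior mean = 11/11 = 1. Difference = 12/5 − 1 = 7/5.

7/5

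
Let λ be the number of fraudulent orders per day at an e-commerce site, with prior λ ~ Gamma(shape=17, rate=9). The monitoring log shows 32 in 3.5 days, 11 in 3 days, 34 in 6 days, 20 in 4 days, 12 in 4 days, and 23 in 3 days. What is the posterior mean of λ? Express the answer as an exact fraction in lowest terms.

298/65

Total count: 32 + 11 + 34 + 20 + 12 + 23 = 132.
Total exposure: 3.5 + 3 + 6 + 4 + 4 + 3 = 23.5 days.
Conjugate update: add total count to the shape and total exposure to the rate, giving Gamma(149, 65/2).
Posterior mean = α'/β' = 149/(65/2) = 298/65.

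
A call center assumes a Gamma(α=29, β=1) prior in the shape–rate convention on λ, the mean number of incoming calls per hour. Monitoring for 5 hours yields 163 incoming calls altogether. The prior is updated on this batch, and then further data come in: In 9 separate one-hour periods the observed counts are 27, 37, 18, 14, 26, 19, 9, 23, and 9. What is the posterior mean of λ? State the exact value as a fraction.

374/15

Total count 163 over total exposure 5 hours.
After the first batch: Gamma(29 + 163, 1 + 5) = Gamma(192, 6).
Total count: 27 + 37 + 18 + 14 + 26 + 19 + 9 + 23 + 9 = 182.
Total exposure: 9 hours.
After the second batch: Gamma(192 + 182, 6 + 9) = Gamma(374, 15).
Posterior mean = α'/β' = 374/15.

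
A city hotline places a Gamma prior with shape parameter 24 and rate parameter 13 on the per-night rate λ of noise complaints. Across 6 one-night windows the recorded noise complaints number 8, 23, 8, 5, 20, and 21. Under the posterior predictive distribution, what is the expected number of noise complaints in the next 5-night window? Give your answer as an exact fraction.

545/19

Total count: 8 + 23 + 8 + 5 + 20 + 21 = 85.
Total exposure: 6 nights.
Conjugate update: add total count to the shape and total exposure to the rate, giving Gamma(109, 19).
Predictive mean over a 5-night window = T·E[λ|data] = 5·109/19 = 545/19.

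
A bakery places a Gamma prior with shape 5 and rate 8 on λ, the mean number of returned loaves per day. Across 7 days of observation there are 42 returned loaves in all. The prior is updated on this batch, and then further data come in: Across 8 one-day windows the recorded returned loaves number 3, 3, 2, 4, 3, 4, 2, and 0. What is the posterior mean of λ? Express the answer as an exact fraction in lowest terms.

Total count 42 over total exposure 7 days.
After the first batch: Gamma(5 + 42, 8 + 7) = Gamma(47, 15).
Total count: 3 + 3 + 2 + 4 + 3 + 4 + 2 + 0 = 21.
Total exposure: 8 days.
After the second batch: Gamma(47 + 21, 15 + 8) = Gamma(68, 23).
Posterior mean = α'/β' = 68/23.

68/23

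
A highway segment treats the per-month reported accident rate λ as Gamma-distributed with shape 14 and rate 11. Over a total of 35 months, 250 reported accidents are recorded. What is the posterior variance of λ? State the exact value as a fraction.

Total count 250 over total exposure 35 months.
Gamma(α, β) with Poisson data over total exposure Σt gives posterior Gamma(α+Σx, β+Σt) = Gamma(264, 46).
Posterior variance = α'/β'² = 264/2116 = 66/529.

66/529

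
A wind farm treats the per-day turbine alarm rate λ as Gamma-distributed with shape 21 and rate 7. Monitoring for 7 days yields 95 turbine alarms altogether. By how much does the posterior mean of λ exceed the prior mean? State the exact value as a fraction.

37/7

Total count 95 over total exposure 7 days.
By Gamma–Poisson conjugacy, the posterior is Gamma(α + Σx, β + Σt) = Gamma(21 + 95, 7 + 7) = Gamma(116, 14).
Posterior mean = 116/14 = 58/7; prior mean = 21/7 = 3. Difference = 58/7 − 3 = 37/7.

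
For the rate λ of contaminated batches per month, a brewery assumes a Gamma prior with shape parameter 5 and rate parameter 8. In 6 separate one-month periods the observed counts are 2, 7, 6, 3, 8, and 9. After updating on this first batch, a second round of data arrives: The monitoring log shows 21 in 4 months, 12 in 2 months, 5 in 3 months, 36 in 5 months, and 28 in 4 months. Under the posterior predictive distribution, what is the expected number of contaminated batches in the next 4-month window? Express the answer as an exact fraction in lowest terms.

Total count: 2 + 7 + 6 + 3 + 8 + 9 = 35.
Total exposure: 6 months.
After the first batch: Gamma(5 + 35, 8 + 6) = Gamma(40, 14).
Total count: 21 + 12 + 5 + 36 + 28 = 102.
Total exposure: 4 + 2 + 3 + 5 + 4 = 18 months.
After the second batch: Gamma(40 + 102, 14 + 18) = Gamma(142, 32).
Predictive mean over a 4-month window = T·E[λ|data] = 4·142/32 = 71/4.

71/4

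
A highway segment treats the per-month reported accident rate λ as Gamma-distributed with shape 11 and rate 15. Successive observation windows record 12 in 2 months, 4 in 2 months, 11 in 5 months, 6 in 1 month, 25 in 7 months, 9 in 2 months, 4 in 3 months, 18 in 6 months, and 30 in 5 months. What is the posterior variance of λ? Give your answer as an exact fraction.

Total count: 12 + 4 + 11 + 6 + 25 + 9 + 4 + 18 + 30 = 119.
Total exposure: 2 + 2 + 5 + 1 + 7 + 2 + 3 + 6 + 5 = 33 months.
Posterior: α' = 11 + 119 = 130, β' = 15 + 33 = 48.
Posterior variance = α'/β'² = 130/2304 = 65/1152.

65/1152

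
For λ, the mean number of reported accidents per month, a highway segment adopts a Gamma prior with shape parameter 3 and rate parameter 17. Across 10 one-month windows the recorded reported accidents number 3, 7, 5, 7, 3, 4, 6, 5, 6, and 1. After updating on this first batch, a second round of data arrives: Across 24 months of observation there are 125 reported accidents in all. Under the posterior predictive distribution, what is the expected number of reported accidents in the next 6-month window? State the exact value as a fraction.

350/17

Total count: 3 + 7 + 5 + 7 + 3 + 4 + 6 + 5 + 6 + 1 = 47.
Total exposure: 10 months.
After the first batch: Gamma(3 + 47, 17 + 10) = Gamma(50, 27).
Total count 125 over total exposure 24 months.
After the second batch: Gamma(50 + 125, 27 + 24) = Gamma(175, 51).
Predictive mean over a 6-month window = T·E[λ|data] = 6·175/51 = 350/17.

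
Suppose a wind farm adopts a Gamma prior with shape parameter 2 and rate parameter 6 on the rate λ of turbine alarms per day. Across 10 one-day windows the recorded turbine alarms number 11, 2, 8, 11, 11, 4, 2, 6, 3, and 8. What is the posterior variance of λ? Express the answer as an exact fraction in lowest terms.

Total count: 11 + 2 + 8 + 11 + 11 + 4 + 2 + 6 + 3 + 8 = 66.
Total exposure: 10 days.
Conjugate update: add total count to the shape and total exposure to the rate, giving Gamma(68, 16).
Posterior variance = α'/β'² = 68/256 = 17/64.

17/64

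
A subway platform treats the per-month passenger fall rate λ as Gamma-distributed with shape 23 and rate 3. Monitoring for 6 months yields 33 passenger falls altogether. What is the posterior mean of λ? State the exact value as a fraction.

Total count 33 over total exposure 6 months.
Posterior: α' = 23 + 33 = 56, β' = 3 + 6 = 9.
Posterior mean = α'/β' = 56/9.

56/9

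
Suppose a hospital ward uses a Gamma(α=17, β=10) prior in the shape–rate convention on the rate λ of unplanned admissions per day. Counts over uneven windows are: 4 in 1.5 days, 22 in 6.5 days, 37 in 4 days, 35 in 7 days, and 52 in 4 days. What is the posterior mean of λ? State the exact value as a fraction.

167/33

Total count: 4 + 22 + 37 + 35 + 52 = 150.
Total exposure: 1.5 + 6.5 + 4 + 7 + 4 = 23 days.
By Gamma–Poisson conjugacy, the posterior is Gamma(α + Σx, β + Σt) = Gamma(17 + 150, 10 + 23) = Gamma(167, 33).
Posterior mean = α'/β' = 167/33.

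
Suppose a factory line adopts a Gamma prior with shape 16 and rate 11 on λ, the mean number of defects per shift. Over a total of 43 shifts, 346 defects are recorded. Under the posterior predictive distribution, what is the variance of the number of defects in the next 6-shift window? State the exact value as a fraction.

3620/81

Total count 346 over total exposure 43 shifts.
Posterior: α' = 16 + 346 = 362, β' = 11 + 43 = 54.
The posterior predictive for a window of length T is Negative Binomial with variance T·α'·(β'+T)/β'² = 6·362·60/2916 = 3620/81.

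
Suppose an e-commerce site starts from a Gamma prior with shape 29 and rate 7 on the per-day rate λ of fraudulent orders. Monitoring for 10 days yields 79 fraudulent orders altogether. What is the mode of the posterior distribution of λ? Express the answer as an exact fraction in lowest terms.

Total count 79 over total exposure 10 days.
Gamma(α, β) with Poisson data over total exposure Σt gives posterior Gamma(α+Σx, β+Σt) = Gamma(108, 17).
Posterior mode = (α'−1)/β' = 107/17.

107/17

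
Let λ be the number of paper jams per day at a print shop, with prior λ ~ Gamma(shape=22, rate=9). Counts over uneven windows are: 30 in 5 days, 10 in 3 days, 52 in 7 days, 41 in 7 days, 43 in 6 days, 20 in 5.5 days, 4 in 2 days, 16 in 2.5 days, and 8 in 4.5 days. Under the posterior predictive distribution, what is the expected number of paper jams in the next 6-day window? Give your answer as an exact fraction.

2952/103

Total count: 30 + 10 + 52 + 41 + 43 + 20 + 4 + 16 + 8 = 224.
Total exposure: 5 + 3 + 7 + 7 + 6 + 5.5 + 2 + 2.5 + 4.5 = 42.5 days.
By Gamma–Poisson conjugacy, the posterior is Gamma(α + Σx, β + Σt) = Gamma(22 + 224, 9 + 42.5) = Gamma(246, 103/2).
Predictive mean over a 6-day window = T·E[λ|data] = 6·246/(103/2) = 2952/103.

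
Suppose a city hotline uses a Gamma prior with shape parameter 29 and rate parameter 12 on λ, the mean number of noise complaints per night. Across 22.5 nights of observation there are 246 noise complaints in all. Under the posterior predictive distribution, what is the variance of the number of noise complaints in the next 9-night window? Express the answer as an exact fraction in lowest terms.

47850/529

Total count 246 over total exposure 22.5 nights.
Conjugate update: add total count to the shape and total exposure to the rate, giving Gamma(275, 69/2).
The posterior predictive for a window of length T is Negative Binomial with variance T·α'·(β'+T)/β'² = 9·275·(87/2)/(4761/4) = 47850/529.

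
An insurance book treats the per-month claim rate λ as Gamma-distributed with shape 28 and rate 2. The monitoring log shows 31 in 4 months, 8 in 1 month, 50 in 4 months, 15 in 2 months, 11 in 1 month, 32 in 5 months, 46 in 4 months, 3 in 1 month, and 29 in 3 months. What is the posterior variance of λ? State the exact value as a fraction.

253/729

Total count: 31 + 8 + 50 + 15 + 11 + 32 + 46 + 3 + 29 = 225.
Total exposure: 4 + 1 + 4 + 2 + 1 + 5 + 4 + 1 + 3 = 25 months.
Posterior: α' = 28 + 225 = 253, β' = 2 + 25 = 27.
Posterior variance = α'/β'² = 253/729.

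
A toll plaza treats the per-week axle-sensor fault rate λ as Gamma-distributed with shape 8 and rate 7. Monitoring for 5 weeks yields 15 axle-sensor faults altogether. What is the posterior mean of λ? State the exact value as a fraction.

Total count 15 over total exposure 5 weeks.
By Gamma–Poisson conjugacy, the posterior is Gamma(α + Σx, β + Σt) = Gamma(8 + 15, 7 + 5) = Gamma(23, 12).
Posterior mean = α'/β' = 23/12.

23/12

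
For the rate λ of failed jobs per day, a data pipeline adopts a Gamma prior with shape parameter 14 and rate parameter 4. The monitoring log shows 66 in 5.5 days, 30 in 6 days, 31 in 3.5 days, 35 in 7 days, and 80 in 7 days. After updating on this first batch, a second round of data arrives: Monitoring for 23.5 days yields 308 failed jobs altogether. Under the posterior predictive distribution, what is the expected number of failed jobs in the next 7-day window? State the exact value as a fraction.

Total count: 66 + 30 + 31 + 35 + 80 = 242.
Total exposure: 5.5 + 6 + 3.5 + 7 + 7 = 29 days.
After the first batch: Gamma(14 + 242, 4 + 29) = Gamma(256, 33).
Total count 308 over total exposure 23.5 days.
After the second batch: Gamma(256 + 308, 33 + 23.5) = Gamma(564, 113/2).
Predictive mean over a 7-day window = T·E[λ|data] = 7·564/(113/2) = 7896/113.

7896/113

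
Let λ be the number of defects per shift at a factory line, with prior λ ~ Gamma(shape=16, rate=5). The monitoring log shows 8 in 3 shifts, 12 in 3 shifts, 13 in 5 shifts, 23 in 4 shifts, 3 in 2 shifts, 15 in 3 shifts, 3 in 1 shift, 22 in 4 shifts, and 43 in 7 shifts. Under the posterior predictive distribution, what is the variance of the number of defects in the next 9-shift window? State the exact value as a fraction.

Total count: 8 + 12 + 13 + 23 + 3 + 15 + 3 + 22 + 43 = 142.
Total exposure: 3 + 3 + 5 + 4 + 2 + 3 + 1 + 4 + 7 = 32 shifts.
Posterior: α' = 16 + 142 = 158, β' = 5 + 32 = 37.
The posterior predictive for a window of length T is Negative Binomial with variance T·α'·(β'+T)/β'² = 9·158·46/1369 = 65412/1369.

65412/1369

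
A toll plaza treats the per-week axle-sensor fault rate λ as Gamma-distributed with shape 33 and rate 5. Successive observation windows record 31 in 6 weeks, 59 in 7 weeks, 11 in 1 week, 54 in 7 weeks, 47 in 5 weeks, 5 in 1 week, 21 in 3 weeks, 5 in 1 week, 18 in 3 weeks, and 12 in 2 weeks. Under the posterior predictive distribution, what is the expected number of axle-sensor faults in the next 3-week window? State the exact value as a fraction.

Total count: 31 + 59 + 11 + 54 + 47 + 5 + 21 + 5 + 18 + 12 = 263.
Total exposure: 6 + 7 + 1 + 7 + 5 + 1 + 3 + 1 + 3 + 2 = 36 weeks.
Posterior: α' = 33 + 263 = 296, β' = 5 + 36 = 41.
Predictive mean over a 3-week window = T·E[λ|data] = 3·296/41 = 888/41.

888/41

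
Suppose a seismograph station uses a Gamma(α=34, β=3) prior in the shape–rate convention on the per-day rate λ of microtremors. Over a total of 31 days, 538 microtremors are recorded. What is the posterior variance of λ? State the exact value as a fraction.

Total count 538 over total exposure 31 days.
The Gamma prior is conjugate for the Poisson rate, so λ | data ~ Gamma(34+538, 3+31) = Gamma(572, 34).
Posterior variance = α'/β'² = 572/1156 = 143/289.

143/289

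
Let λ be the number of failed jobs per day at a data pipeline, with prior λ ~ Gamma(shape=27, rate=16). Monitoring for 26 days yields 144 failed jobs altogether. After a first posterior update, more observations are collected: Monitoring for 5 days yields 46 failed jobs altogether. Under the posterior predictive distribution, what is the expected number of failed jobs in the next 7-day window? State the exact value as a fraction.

1519/47

Total count 144 over total exposure 26 days.
After the first batch: Gamma(27 + 144, 16 + 26) = Gamma(171, 42).
Total count 46 over total exposure 5 days.
After the second batch: Gamma(171 + 46, 42 + 5) = Gamma(217, 47).
Predictive mean over a 7-day window = T·E[λ|data] = 7·217/47 = 1519/47.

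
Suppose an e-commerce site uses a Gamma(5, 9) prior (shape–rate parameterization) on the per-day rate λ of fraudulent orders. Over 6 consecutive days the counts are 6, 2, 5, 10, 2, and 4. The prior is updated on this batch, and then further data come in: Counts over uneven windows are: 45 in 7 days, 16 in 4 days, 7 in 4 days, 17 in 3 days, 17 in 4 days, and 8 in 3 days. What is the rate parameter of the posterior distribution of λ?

40

Total count: 6 + 2 + 5 + 10 + 2 + 4 = 29.
Total exposure: 6 days.
After the first batch: Gamma(5 + 29, 9 + 6) = Gamma(34, 15).
Total count: 45 + 16 + 7 + 17 + 17 + 8 = 110.
Total exposure: 7 + 4 + 4 + 3 + 4 + 3 = 25 days.
After the second batch: Gamma(34 + 110, 15 + 25) = Gamma(144, 40).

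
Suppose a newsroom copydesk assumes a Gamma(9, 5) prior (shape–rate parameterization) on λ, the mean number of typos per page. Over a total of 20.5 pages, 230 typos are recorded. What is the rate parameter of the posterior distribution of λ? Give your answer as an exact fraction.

51/2

Total count 230 over total exposure 20.5 pages.
Conjugate update: add total count to the shape and total exposure to the rate, giving Gamma(239, 51/2).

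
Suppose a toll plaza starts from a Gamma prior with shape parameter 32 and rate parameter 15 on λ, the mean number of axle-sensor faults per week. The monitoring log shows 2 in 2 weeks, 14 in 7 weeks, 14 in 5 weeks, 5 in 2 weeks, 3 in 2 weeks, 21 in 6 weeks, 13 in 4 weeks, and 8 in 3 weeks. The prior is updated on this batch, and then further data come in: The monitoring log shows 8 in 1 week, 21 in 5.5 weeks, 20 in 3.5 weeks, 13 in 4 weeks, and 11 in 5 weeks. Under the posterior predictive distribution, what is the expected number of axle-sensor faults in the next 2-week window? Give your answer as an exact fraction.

Total count: 2 + 14 + 14 + 5 + 3 + 21 + 13 + 8 = 80.
Total exposure: 2 + 7 + 5 + 2 + 2 + 6 + 4 + 3 = 31 weeks.
After the first batch: Gamma(32 + 80, 15 + 31) = Gamma(112, 46).
Total count: 8 + 21 + 20 + 13 + 11 = 73.
Total exposure: 1 + 5.5 + 3.5 + 4 + 5 = 19 weeks.
After the second batch: Gamma(112 + 73, 46 + 19) = Gamma(185, 65).
Predictive mean over a 2-week window = T·E[λ|data] = 2·185/65 = 74/13.

74/13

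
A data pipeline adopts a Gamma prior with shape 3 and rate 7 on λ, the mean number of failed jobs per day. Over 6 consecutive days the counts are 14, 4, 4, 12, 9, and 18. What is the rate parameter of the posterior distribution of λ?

13

Total count: 14 + 4 + 4 + 12 + 9 + 18 = 61.
Total exposure: 6 days.
Posterior: α' = 3 + 61 = 64, β' = 7 + 6 = 13.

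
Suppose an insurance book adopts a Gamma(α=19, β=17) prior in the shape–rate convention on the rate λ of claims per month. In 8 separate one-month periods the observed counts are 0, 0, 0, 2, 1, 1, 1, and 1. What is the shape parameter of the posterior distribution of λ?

25

Total count: 0 + 0 + 0 + 2 + 1 + 1 + 1 + 1 = 6.
Total exposure: 8 months.
By Gamma–Poisson conjugacy, the posterior is Gamma(α + Σx, β + Σt) = Gamma(19 + 6, 17 + 8) = Gamma(25, 25).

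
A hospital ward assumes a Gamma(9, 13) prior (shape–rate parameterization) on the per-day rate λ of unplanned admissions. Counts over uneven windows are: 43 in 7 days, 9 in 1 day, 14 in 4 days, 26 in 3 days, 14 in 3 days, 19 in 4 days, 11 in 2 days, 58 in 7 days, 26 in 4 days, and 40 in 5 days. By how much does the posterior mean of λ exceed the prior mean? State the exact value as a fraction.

Total count: 43 + 9 + 14 + 26 + 14 + 19 + 11 + 58 + 26 + 40 = 260.
Total exposure: 7 + 1 + 4 + 3 + 3 + 4 + 2 + 7 + 4 + 5 = 40 days.
Conjugate update: add total count to the shape and total exposure to the rate, giving Gamma(269, 53).
Posterior mean = 269/53 = 269/53; prior mean = 9/13 = 9/13. Difference = 269/53 − 9/13 = 3020/689.

3020/689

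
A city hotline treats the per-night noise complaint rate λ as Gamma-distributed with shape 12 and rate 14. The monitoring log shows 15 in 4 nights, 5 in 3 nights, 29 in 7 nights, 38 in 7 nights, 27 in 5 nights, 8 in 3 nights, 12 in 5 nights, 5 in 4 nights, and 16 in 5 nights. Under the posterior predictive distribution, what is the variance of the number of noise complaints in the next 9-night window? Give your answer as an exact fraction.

11022/361

Total count: 15 + 5 + 29 + 38 + 27 + 8 + 12 + 5 + 16 = 155.
Total exposure: 4 + 3 + 7 + 7 + 5 + 3 + 5 + 4 + 5 = 43 nights.
Posterior: α' = 12 + 155 = 167, β' = 14 + 43 = 57.
The posterior predictive for a window of length T is Negative Binomial with variance T·α'·(β'+T)/β'² = 9·167·66/3249 = 11022/361.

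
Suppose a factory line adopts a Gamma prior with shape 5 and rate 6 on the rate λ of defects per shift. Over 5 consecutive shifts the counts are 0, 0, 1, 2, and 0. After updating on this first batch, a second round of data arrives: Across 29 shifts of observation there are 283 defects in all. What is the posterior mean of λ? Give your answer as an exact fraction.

Total count: 0 + 0 + 1 + 2 + 0 = 3.
Total exposure: 5 shifts.
After the first batch: Gamma(5 + 3, 6 + 5) = Gamma(8, 11).
Total count 283 over total exposure 29 shifts.
After the second batch: Gamma(8 + 283, 11 + 29) = Gamma(291, 40).
Posterior mean = α'/β' = 291/40.

291/40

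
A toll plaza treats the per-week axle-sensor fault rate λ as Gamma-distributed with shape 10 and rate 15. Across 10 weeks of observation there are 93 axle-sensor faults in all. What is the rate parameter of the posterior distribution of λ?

Total count 93 over total exposure 10 weeks.
Posterior: α' = 10 + 93 = 103, β' = 15 + 10 = 25.

25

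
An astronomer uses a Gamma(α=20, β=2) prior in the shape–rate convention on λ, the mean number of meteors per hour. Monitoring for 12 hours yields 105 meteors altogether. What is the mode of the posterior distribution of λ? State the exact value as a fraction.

62/7

Total count 105 over total exposure 12 hours.
By Gamma–Poisson conjugacy, the posterior is Gamma(α + Σx, β + Σt) = Gamma(20 + 105, 2 + 12) = Gamma(125, 14).
Posterior mode = (α'−1)/β' = 124/14 = 62/7.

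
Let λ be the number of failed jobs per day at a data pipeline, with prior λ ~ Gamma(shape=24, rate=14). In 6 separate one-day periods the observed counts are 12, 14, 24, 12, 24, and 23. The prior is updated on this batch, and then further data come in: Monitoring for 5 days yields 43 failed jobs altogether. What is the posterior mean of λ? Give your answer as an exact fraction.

176/25

Total count: 12 + 14 + 24 + 12 + 24 + 23 = 109.
Total exposure: 6 days.
After the first batch: Gamma(24 + 109, 14 + 6) = Gamma(133, 20).
Total count 43 over total exposure 5 days.
After the second batch: Gamma(133 + 43, 20 + 5) = Gamma(176, 25).
Posterior mean = α'/β' = 176/25.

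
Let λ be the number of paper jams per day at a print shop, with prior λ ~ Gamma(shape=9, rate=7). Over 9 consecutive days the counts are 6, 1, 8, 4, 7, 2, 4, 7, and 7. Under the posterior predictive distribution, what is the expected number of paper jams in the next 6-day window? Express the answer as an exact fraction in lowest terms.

165/8

Total count: 6 + 1 + 8 + 4 + 7 + 2 + 4 + 7 + 7 = 46.
Total exposure: 9 days.
Conjugate update: add total count to the shape and total exposure to the rate, giving Gamma(55, 16).
Predictive mean over a 6-day window = T·E[λ|data] = 6·55/16 = 165/8.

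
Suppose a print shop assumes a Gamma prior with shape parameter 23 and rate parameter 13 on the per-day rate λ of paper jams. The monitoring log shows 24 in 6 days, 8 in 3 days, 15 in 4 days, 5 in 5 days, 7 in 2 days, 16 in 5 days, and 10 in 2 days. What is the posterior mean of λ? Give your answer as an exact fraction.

27/10

Total count: 24 + 8 + 15 + 5 + 7 + 16 + 10 = 85.
Total exposure: 6 + 3 + 4 + 5 + 2 + 5 + 2 = 27 days.
Gamma(α, β) with Poisson data over total exposure Σt gives posterior Gamma(α+Σx, β+Σt) = Gamma(108, 40).
Posterior mean = α'/β' = 108/40 = 27/10.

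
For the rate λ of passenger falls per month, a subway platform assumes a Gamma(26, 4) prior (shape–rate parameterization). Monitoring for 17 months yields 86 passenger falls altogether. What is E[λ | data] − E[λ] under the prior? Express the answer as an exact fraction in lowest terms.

Total count 86 over total exposure 17 months.
Posterior: α' = 26 + 86 = 112, β' = 4 + 17 = 21.
Posterior mean = 112/21 = 16/3; prior mean = 26/4 = 13/2. Difference = 16/3 − 13/2 = -7/6.

-7/6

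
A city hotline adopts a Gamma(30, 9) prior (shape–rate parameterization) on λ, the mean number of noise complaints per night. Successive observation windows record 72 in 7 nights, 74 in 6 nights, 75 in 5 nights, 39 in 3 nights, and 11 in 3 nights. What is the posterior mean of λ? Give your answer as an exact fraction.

Total count: 72 + 74 + 75 + 39 + 11 = 271.
Total exposure: 7 + 6 + 5 + 3 + 3 = 24 nights.
By Gamma–Poisson conjugacy, the posterior is Gamma(α + Σx, β + Σt) = Gamma(30 + 271, 9 + 24) = Gamma(301, 33).
Posterior mean = α'/β' = 301/33.

301/33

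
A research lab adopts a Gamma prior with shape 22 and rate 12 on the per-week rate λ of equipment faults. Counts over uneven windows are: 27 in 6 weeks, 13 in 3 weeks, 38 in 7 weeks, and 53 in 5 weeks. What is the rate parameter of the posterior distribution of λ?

33

Total count: 27 + 13 + 38 + 53 = 131.
Total exposure: 6 + 3 + 7 + 5 = 21 weeks.
By Gamma–Poisson conjugacy, the posterior is Gamma(α + Σx, β + Σt) = Gamma(22 + 131, 12 + 21) = Gamma(153, 33).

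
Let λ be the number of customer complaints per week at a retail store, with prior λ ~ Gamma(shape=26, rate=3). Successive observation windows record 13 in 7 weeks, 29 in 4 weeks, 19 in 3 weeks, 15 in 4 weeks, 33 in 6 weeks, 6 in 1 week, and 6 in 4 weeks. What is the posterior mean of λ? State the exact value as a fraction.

Total count: 13 + 29 + 19 + 15 + 33 + 6 + 6 = 121.
Total exposure: 7 + 4 + 3 + 4 + 6 + 1 + 4 = 29 weeks.
By Gamma–Poisson conjugacy, the posterior is Gamma(α + Σx, β + Σt) = Gamma(26 + 121, 3 + 29) = Gamma(147, 32).
Posterior mean = α'/β' = 147/32.

147/32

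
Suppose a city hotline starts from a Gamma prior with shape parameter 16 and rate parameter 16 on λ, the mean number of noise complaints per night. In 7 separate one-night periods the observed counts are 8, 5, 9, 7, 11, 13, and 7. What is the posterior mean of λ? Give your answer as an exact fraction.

76/23

Total count: 8 + 5 + 9 + 7 + 11 + 13 + 7 = 60.
Total exposure: 7 nights.
The Gamma prior is conjugate for the Poisson rate, so λ | data ~ Gamma(16+60, 16+7) = Gamma(76, 23).
Posterior mean = α'/β' = 76/23.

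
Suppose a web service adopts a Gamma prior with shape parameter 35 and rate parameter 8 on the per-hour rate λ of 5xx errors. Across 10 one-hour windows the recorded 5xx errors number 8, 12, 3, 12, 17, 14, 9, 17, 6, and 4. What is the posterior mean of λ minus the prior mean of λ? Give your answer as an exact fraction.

Total count: 8 + 12 + 3 + 12 + 17 + 14 + 9 + 17 + 6 + 4 = 102.
Total exposure: 10 hours.
Posterior: α' = 35 + 102 = 137, β' = 8 + 10 = 18.
Posterior mean = 137/18 = 137/18; prior mean = 35/8 = 35/8. Difference = 137/18 − 35/8 = 233/72.

233/72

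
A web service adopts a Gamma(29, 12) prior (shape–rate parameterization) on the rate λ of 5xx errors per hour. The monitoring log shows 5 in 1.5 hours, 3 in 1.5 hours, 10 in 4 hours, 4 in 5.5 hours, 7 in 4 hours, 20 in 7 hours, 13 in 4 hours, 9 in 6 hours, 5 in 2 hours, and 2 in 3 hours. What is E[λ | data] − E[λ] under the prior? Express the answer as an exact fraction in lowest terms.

-361/1212

Total count: 5 + 3 + 10 + 4 + 7 + 20 + 13 + 9 + 5 + 2 = 78.
Total exposure: 1.5 + 1.5 + 4 + 5.5 + 4 + 7 + 4 + 6 + 2 + 3 = 38.5 hours.
Conjugate update: add total count to the shape and total exposure to the rate, giving Gamma(107, 101/2).
Posterior mean = 107/(101/2) = 214/101; prior mean = 29/12 = 29/12. Difference = 214/101 − 29/12 = -361/1212.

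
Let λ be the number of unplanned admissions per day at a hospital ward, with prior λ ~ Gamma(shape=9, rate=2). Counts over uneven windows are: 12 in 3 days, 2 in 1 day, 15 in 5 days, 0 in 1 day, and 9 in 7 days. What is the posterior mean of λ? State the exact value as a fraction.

47/19

Total count: 12 + 2 + 15 + 0 + 9 = 38.
Total exposure: 3 + 1 + 5 + 1 + 7 = 17 days.
Posterior: α' = 9 + 38 = 47, β' = 2 + 17 = 19.
Posterior mean = α'/β' = 47/19.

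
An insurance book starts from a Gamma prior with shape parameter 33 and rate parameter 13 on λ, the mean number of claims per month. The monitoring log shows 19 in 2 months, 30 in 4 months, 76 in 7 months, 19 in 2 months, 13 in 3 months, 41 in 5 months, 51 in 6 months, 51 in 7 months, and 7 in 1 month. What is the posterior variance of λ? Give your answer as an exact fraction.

Total count: 19 + 30 + 76 + 19 + 13 + 41 + 51 + 51 + 7 = 307.
Total exposure: 2 + 4 + 7 + 2 + 3 + 5 + 6 + 7 + 1 = 37 months.
By Gamma–Poisson conjugacy, the posterior is Gamma(α + Σx, β + Σt) = Gamma(33 + 307, 13 + 37) = Gamma(340, 50).
Posterior variance = α'/β'² = 340/2500 = 17/125.

17/125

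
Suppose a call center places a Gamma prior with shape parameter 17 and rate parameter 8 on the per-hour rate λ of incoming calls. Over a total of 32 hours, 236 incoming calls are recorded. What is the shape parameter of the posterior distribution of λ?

253

Total count 236 over total exposure 32 hours.
The Gamma prior is conjugate for the Poisson rate, so λ | data ~ Gamma(17+236, 8+32) = Gamma(253, 40).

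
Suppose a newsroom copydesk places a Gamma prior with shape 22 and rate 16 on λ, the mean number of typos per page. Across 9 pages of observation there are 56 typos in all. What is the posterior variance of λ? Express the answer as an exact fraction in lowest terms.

Total count 56 over total exposure 9 pages.
Posterior: α' = 22 + 56 = 78, β' = 16 + 9 = 25.
Posterior variance = α'/β'² = 78/625.

78/625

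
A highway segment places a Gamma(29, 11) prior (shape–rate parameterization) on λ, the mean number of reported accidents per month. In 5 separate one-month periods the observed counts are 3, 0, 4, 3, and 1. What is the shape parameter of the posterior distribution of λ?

Total count: 3 + 0 + 4 + 3 + 1 = 11.
Total exposure: 5 months.
The Gamma prior is conjugate for the Poisson rate, so λ | data ~ Gamma(29+11, 11+5) = Gamma(40, 16).

40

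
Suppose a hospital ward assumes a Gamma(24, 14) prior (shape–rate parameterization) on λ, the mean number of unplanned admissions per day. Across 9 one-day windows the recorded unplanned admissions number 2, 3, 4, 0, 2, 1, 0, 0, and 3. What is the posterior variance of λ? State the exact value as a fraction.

39/529

Total count: 2 + 3 + 4 + 0 + 2 + 1 + 0 + 0 + 3 = 15.
Total exposure: 9 days.
The Gamma prior is conjugate for the Poisson rate, so λ | data ~ Gamma(24+15, 14+9) = Gamma(39, 23).
Posterior variance = α'/β'² = 39/529.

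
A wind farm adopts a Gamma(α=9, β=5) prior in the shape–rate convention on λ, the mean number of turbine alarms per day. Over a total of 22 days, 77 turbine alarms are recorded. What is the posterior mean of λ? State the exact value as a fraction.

86/27

Total count 77 over total exposure 22 days.
The Gamma prior is conjugate for the Poisson rate, so λ | data ~ Gamma(9+77, 5+22) = Gamma(86, 27).
Posterior mean = α'/β' = 86/27.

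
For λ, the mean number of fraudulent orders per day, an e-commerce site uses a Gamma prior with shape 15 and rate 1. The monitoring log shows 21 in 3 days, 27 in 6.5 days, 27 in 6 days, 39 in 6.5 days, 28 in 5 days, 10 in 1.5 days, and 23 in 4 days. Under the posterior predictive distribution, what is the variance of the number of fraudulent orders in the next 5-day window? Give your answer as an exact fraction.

Total count: 21 + 27 + 27 + 39 + 28 + 10 + 23 = 175.
Total exposure: 3 + 6.5 + 6 + 6.5 + 5 + 1.5 + 4 = 32.5 days.
By Gamma–Poisson conjugacy, the posterior is Gamma(α + Σx, β + Σt) = Gamma(15 + 175, 1 + 32.5) = Gamma(190, 67/2).
The posterior predictive for a window of length T is Negative Binomial with variance T·α'·(β'+T)/β'² = 5·190·(77/2)/(4489/4) = 146300/4489.

146300/4489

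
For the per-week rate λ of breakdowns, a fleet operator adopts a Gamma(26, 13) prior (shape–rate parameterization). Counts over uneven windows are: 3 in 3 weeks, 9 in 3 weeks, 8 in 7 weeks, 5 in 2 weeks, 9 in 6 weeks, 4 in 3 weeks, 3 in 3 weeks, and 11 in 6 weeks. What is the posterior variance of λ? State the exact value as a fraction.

39/1058

Total count: 3 + 9 + 8 + 5 + 9 + 4 + 3 + 11 = 52.
Total exposure: 3 + 3 + 7 + 2 + 6 + 3 + 3 + 6 = 33 weeks.
Gamma(α, β) with Poisson data over total exposure Σt gives posterior Gamma(α+Σx, β+Σt) = Gamma(78, 46).
Posterior variance = α'/β'² = 78/2116 = 39/1058.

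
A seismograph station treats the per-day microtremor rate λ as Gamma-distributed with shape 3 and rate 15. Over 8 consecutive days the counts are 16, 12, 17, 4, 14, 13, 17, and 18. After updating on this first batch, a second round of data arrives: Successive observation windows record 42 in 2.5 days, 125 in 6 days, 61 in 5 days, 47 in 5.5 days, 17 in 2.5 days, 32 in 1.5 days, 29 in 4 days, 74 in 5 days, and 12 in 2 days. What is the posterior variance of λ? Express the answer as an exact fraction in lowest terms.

Total count: 16 + 12 + 17 + 4 + 14 + 13 + 17 + 18 = 111.
Total exposure: 8 days.
After the first batch: Gamma(3 + 111, 15 + 8) = Gamma(114, 23).
Total count: 42 + 125 + 61 + 47 + 17 + 32 + 29 + 74 + 12 = 439.
Total exposure: 2.5 + 6 + 5 + 5.5 + 2.5 + 1.5 + 4 + 5 + 2 = 34 days.
After the second batch: Gamma(114 + 439, 23 + 34) = Gamma(553, 57).
Posterior variance = α'/β'² = 553/3249.

553/3249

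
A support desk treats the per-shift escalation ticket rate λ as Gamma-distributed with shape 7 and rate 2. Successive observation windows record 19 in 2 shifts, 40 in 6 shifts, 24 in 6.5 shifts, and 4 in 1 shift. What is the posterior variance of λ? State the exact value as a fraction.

Total count: 19 + 40 + 24 + 4 = 87.
Total exposure: 2 + 6 + 6.5 + 1 = 15.5 shifts.
Conjugate update: add total count to the shape and total exposure to the rate, giving Gamma(94, 35/2).
Posterior variance = α'/β'² = 94/(1225/4) = 376/1225.

376/1225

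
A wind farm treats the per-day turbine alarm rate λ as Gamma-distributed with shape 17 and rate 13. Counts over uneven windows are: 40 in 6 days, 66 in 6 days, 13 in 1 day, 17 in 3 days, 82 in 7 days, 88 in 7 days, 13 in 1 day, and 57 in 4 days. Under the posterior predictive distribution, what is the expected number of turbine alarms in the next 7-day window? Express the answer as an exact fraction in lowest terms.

917/16

Total count: 40 + 66 + 13 + 17 + 82 + 88 + 13 + 57 = 376.
Total exposure: 6 + 6 + 1 + 3 + 7 + 7 + 1 + 4 = 35 days.
Conjugate update: add total count to the shape and total exposure to the rate, giving Gamma(393, 48).
Predictive mean over a 7-day window = T·E[λ|data] = 7·393/48 = 917/16.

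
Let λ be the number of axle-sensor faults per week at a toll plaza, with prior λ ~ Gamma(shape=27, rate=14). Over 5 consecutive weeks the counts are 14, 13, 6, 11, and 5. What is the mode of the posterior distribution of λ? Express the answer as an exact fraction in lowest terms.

Total count: 14 + 13 + 6 + 11 + 5 = 49.
Total exposure: 5 weeks.
By Gamma–Poisson conjugacy, the posterior is Gamma(α + Σx, β + Σt) = Gamma(27 + 49, 14 + 5) = Gamma(76, 19).
Posterior mode = (α'−1)/β' = 75/19.

75/19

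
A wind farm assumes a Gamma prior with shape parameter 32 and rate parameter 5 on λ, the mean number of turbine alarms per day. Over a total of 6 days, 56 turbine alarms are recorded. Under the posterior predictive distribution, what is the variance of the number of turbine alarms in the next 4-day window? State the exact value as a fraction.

Total count 56 over total exposure 6 days.
Posterior: α' = 32 + 56 = 88, β' = 5 + 6 = 11.
The posterior predictive for a window of length T is Negative Binomial with variance T·α'·(β'+T)/β'² = 4·88·15/121 = 480/11.

480/11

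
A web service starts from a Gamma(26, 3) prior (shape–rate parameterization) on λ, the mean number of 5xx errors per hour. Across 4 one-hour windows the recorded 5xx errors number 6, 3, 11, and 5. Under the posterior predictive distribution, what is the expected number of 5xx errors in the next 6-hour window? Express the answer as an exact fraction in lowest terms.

306/7

Total count: 6 + 3 + 11 + 5 = 25.
Total exposure: 4 hours.
The Gamma prior is conjugate for the Poisson rate, so λ | data ~ Gamma(26+25, 3+4) = Gamma(51, 7).
Predictive mean over a 6-hour window = T·E[λ|data] = 6·51/7 = 306/7.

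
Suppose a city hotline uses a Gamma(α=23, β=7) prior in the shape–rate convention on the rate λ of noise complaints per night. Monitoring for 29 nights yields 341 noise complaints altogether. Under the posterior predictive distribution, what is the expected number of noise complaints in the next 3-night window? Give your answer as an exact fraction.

91/3

Total count 341 over total exposure 29 nights.
The Gamma prior is conjugate for the Poisson rate, so λ | data ~ Gamma(23+341, 7+29) = Gamma(364, 36).
Predictive mean over a 3-night window = T·E[λ|data] = 3·364/36 = 91/3.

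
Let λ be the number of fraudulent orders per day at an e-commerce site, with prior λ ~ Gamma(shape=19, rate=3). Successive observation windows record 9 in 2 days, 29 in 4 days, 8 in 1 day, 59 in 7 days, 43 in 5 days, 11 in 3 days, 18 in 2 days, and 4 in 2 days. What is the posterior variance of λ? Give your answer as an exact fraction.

200/841

Total count: 9 + 29 + 8 + 59 + 43 + 11 + 18 + 4 = 181.
Total exposure: 2 + 4 + 1 + 7 + 5 + 3 + 2 + 2 = 26 days.
The Gamma prior is conjugate for the Poisson rate, so λ | data ~ Gamma(19+181, 3+26) = Gamma(200, 29).
Posterior variance = α'/β'² = 200/841.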